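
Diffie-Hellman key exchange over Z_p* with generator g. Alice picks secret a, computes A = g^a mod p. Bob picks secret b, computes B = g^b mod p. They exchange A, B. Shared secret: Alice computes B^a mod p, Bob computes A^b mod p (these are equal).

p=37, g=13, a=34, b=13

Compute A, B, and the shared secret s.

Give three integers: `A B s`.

A = 13^34 mod 37  (bits of 34 = 100010)
  bit 0 = 1: r = r^2 * 13 mod 37 = 1^2 * 13 = 1*13 = 13
  bit 1 = 0: r = r^2 mod 37 = 13^2 = 21
  bit 2 = 0: r = r^2 mod 37 = 21^2 = 34
  bit 3 = 0: r = r^2 mod 37 = 34^2 = 9
  bit 4 = 1: r = r^2 * 13 mod 37 = 9^2 * 13 = 7*13 = 17
  bit 5 = 0: r = r^2 mod 37 = 17^2 = 30
  -> A = 30
B = 13^13 mod 37  (bits of 13 = 1101)
  bit 0 = 1: r = r^2 * 13 mod 37 = 1^2 * 13 = 1*13 = 13
  bit 1 = 1: r = r^2 * 13 mod 37 = 13^2 * 13 = 21*13 = 14
  bit 2 = 0: r = r^2 mod 37 = 14^2 = 11
  bit 3 = 1: r = r^2 * 13 mod 37 = 11^2 * 13 = 10*13 = 19
  -> B = 19
s = B^a = 19^34 mod 37  (bits of 34 = 100010)
  bit 0 = 1: r = r^2 * 19 mod 37 = 1^2 * 19 = 1*19 = 19
  bit 1 = 0: r = r^2 mod 37 = 19^2 = 28
  bit 2 = 0: r = r^2 mod 37 = 28^2 = 7
  bit 3 = 0: r = r^2 mod 37 = 7^2 = 12
  bit 4 = 1: r = r^2 * 19 mod 37 = 12^2 * 19 = 33*19 = 35
  bit 5 = 0: r = r^2 mod 37 = 35^2 = 4
  -> s = B^a = 4

Answer: 30 19 4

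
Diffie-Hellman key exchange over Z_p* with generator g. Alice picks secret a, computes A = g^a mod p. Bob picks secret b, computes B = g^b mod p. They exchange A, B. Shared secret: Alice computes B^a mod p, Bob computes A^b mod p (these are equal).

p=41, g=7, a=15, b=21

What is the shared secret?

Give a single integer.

A = 7^15 mod 41  (bits of 15 = 1111)
  bit 0 = 1: r = r^2 * 7 mod 41 = 1^2 * 7 = 1*7 = 7
  bit 1 = 1: r = r^2 * 7 mod 41 = 7^2 * 7 = 8*7 = 15
  bit 2 = 1: r = r^2 * 7 mod 41 = 15^2 * 7 = 20*7 = 17
  bit 3 = 1: r = r^2 * 7 mod 41 = 17^2 * 7 = 2*7 = 14
  -> A = 14
B = 7^21 mod 41  (bits of 21 = 10101)
  bit 0 = 1: r = r^2 * 7 mod 41 = 1^2 * 7 = 1*7 = 7
  bit 1 = 0: r = r^2 mod 41 = 7^2 = 8
  bit 2 = 1: r = r^2 * 7 mod 41 = 8^2 * 7 = 23*7 = 38
  bit 3 = 0: r = r^2 mod 41 = 38^2 = 9
  bit 4 = 1: r = r^2 * 7 mod 41 = 9^2 * 7 = 40*7 = 34
  -> B = 34
s = B^a = 34^15 mod 41  (bits of 15 = 1111)
  bit 0 = 1: r = r^2 * 34 mod 41 = 1^2 * 34 = 1*34 = 34
  bit 1 = 1: r = r^2 * 34 mod 41 = 34^2 * 34 = 8*34 = 26
  bit 2 = 1: r = r^2 * 34 mod 41 = 26^2 * 34 = 20*34 = 24
  bit 3 = 1: r = r^2 * 34 mod 41 = 24^2 * 34 = 2*34 = 27
  -> s = B^a = 27

Answer: 27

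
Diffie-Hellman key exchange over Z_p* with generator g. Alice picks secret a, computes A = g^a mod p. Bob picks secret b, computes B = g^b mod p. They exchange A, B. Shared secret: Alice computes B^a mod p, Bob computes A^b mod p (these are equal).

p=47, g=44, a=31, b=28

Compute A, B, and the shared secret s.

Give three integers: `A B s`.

Answer: 19 8 2

Derivation:
A = 44^31 mod 47  (bits of 31 = 11111)
  bit 0 = 1: r = r^2 * 44 mod 47 = 1^2 * 44 = 1*44 = 44
  bit 1 = 1: r = r^2 * 44 mod 47 = 44^2 * 44 = 9*44 = 20
  bit 2 = 1: r = r^2 * 44 mod 47 = 20^2 * 44 = 24*44 = 22
  bit 3 = 1: r = r^2 * 44 mod 47 = 22^2 * 44 = 14*44 = 5
  bit 4 = 1: r = r^2 * 44 mod 47 = 5^2 * 44 = 25*44 = 19
  -> A = 19
B = 44^28 mod 47  (bits of 28 = 11100)
  bit 0 = 1: r = r^2 * 44 mod 47 = 1^2 * 44 = 1*44 = 44
  bit 1 = 1: r = r^2 * 44 mod 47 = 44^2 * 44 = 9*44 = 20
  bit 2 = 1: r = r^2 * 44 mod 47 = 20^2 * 44 = 24*44 = 22
  bit 3 = 0: r = r^2 mod 47 = 22^2 = 14
  bit 4 = 0: r = r^2 mod 47 = 14^2 = 8
  -> B = 8
s = B^a = 8^31 mod 47  (bits of 31 = 11111)
  bit 0 = 1: r = r^2 * 8 mod 47 = 1^2 * 8 = 1*8 = 8
  bit 1 = 1: r = r^2 * 8 mod 47 = 8^2 * 8 = 17*8 = 42
  bit 2 = 1: r = r^2 * 8 mod 47 = 42^2 * 8 = 25*8 = 12
  bit 3 = 1: r = r^2 * 8 mod 47 = 12^2 * 8 = 3*8 = 24
  bit 4 = 1: r = r^2 * 8 mod 47 = 24^2 * 8 = 12*8 = 2
  -> s = B^a = 2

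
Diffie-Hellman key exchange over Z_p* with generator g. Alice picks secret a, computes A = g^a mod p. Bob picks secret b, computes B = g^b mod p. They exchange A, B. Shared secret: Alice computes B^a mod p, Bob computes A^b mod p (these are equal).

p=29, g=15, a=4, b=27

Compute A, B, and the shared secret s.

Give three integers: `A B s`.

A = 15^4 mod 29  (bits of 4 = 100)
  bit 0 = 1: r = r^2 * 15 mod 29 = 1^2 * 15 = 1*15 = 15
  bit 1 = 0: r = r^2 mod 29 = 15^2 = 22
  bit 2 = 0: r = r^2 mod 29 = 22^2 = 20
  -> A = 20
B = 15^27 mod 29  (bits of 27 = 11011)
  bit 0 = 1: r = r^2 * 15 mod 29 = 1^2 * 15 = 1*15 = 15
  bit 1 = 1: r = r^2 * 15 mod 29 = 15^2 * 15 = 22*15 = 11
  bit 2 = 0: r = r^2 mod 29 = 11^2 = 5
  bit 3 = 1: r = r^2 * 15 mod 29 = 5^2 * 15 = 25*15 = 27
  bit 4 = 1: r = r^2 * 15 mod 29 = 27^2 * 15 = 4*15 = 2
  -> B = 2
s = B^a = 2^4 mod 29  (bits of 4 = 100)
  bit 0 = 1: r = r^2 * 2 mod 29 = 1^2 * 2 = 1*2 = 2
  bit 1 = 0: r = r^2 mod 29 = 2^2 = 4
  bit 2 = 0: r = r^2 mod 29 = 4^2 = 16
  -> s = B^a = 16

Answer: 20 2 16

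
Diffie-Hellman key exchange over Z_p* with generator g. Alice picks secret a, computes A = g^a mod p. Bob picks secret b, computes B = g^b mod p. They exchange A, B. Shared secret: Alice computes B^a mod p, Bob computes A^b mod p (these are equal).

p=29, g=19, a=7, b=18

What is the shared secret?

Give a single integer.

Answer: 28

Derivation:
A = 19^7 mod 29  (bits of 7 = 111)
  bit 0 = 1: r = r^2 * 19 mod 29 = 1^2 * 19 = 1*19 = 19
  bit 1 = 1: r = r^2 * 19 mod 29 = 19^2 * 19 = 13*19 = 15
  bit 2 = 1: r = r^2 * 19 mod 29 = 15^2 * 19 = 22*19 = 12
  -> A = 12
B = 19^18 mod 29  (bits of 18 = 10010)
  bit 0 = 1: r = r^2 * 19 mod 29 = 1^2 * 19 = 1*19 = 19
  bit 1 = 0: r = r^2 mod 29 = 19^2 = 13
  bit 2 = 0: r = r^2 mod 29 = 13^2 = 24
  bit 3 = 1: r = r^2 * 19 mod 29 = 24^2 * 19 = 25*19 = 11
  bit 4 = 0: r = r^2 mod 29 = 11^2 = 5
  -> B = 5
s = B^a = 5^7 mod 29  (bits of 7 = 111)
  bit 0 = 1: r = r^2 * 5 mod 29 = 1^2 * 5 = 1*5 = 5
  bit 1 = 1: r = r^2 * 5 mod 29 = 5^2 * 5 = 25*5 = 9
  bit 2 = 1: r = r^2 * 5 mod 29 = 9^2 * 5 = 23*5 = 28
  -> s = B^a = 28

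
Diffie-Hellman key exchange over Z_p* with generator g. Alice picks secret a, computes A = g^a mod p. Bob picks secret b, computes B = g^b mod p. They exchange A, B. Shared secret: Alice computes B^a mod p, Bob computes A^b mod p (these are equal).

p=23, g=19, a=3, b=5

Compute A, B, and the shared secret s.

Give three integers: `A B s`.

A = 19^3 mod 23  (bits of 3 = 11)
  bit 0 = 1: r = r^2 * 19 mod 23 = 1^2 * 19 = 1*19 = 19
  bit 1 = 1: r = r^2 * 19 mod 23 = 19^2 * 19 = 16*19 = 5
  -> A = 5
B = 19^5 mod 23  (bits of 5 = 101)
  bit 0 = 1: r = r^2 * 19 mod 23 = 1^2 * 19 = 1*19 = 19
  bit 1 = 0: r = r^2 mod 23 = 19^2 = 16
  bit 2 = 1: r = r^2 * 19 mod 23 = 16^2 * 19 = 3*19 = 11
  -> B = 11
s = B^a = 11^3 mod 23  (bits of 3 = 11)
  bit 0 = 1: r = r^2 * 11 mod 23 = 1^2 * 11 = 1*11 = 11
  bit 1 = 1: r = r^2 * 11 mod 23 = 11^2 * 11 = 6*11 = 20
  -> s = B^a = 20

Answer: 5 11 20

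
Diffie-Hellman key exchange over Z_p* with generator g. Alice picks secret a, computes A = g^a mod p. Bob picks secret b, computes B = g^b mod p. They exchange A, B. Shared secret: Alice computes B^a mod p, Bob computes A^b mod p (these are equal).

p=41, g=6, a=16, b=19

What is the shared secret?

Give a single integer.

A = 6^16 mod 41  (bits of 16 = 10000)
  bit 0 = 1: r = r^2 * 6 mod 41 = 1^2 * 6 = 1*6 = 6
  bit 1 = 0: r = r^2 mod 41 = 6^2 = 36
  bit 2 = 0: r = r^2 mod 41 = 36^2 = 25
  bit 3 = 0: r = r^2 mod 41 = 25^2 = 10
  bit 4 = 0: r = r^2 mod 41 = 10^2 = 18
  -> A = 18
B = 6^19 mod 41  (bits of 19 = 10011)
  bit 0 = 1: r = r^2 * 6 mod 41 = 1^2 * 6 = 1*6 = 6
  bit 1 = 0: r = r^2 mod 41 = 6^2 = 36
  bit 2 = 0: r = r^2 mod 41 = 36^2 = 25
  bit 3 = 1: r = r^2 * 6 mod 41 = 25^2 * 6 = 10*6 = 19
  bit 4 = 1: r = r^2 * 6 mod 41 = 19^2 * 6 = 33*6 = 34
  -> B = 34
s = B^a = 34^16 mod 41  (bits of 16 = 10000)
  bit 0 = 1: r = r^2 * 34 mod 41 = 1^2 * 34 = 1*34 = 34
  bit 1 = 0: r = r^2 mod 41 = 34^2 = 8
  bit 2 = 0: r = r^2 mod 41 = 8^2 = 23
  bit 3 = 0: r = r^2 mod 41 = 23^2 = 37
  bit 4 = 0: r = r^2 mod 41 = 37^2 = 16
  -> s = B^a = 16

Answer: 16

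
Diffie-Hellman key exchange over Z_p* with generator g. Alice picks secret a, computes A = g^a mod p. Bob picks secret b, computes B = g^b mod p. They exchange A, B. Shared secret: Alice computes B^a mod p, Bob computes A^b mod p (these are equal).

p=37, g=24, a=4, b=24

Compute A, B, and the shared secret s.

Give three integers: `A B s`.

Answer: 34 26 26

Derivation:
A = 24^4 mod 37  (bits of 4 = 100)
  bit 0 = 1: r = r^2 * 24 mod 37 = 1^2 * 24 = 1*24 = 24
  bit 1 = 0: r = r^2 mod 37 = 24^2 = 21
  bit 2 = 0: r = r^2 mod 37 = 21^2 = 34
  -> A = 34
B = 24^24 mod 37  (bits of 24 = 11000)
  bit 0 = 1: r = r^2 * 24 mod 37 = 1^2 * 24 = 1*24 = 24
  bit 1 = 1: r = r^2 * 24 mod 37 = 24^2 * 24 = 21*24 = 23
  bit 2 = 0: r = r^2 mod 37 = 23^2 = 11
  bit 3 = 0: r = r^2 mod 37 = 11^2 = 10
  bit 4 = 0: r = r^2 mod 37 = 10^2 = 26
  -> B = 26
s = B^a = 26^4 mod 37  (bits of 4 = 100)
  bit 0 = 1: r = r^2 * 26 mod 37 = 1^2 * 26 = 1*26 = 26
  bit 1 = 0: r = r^2 mod 37 = 26^2 = 10
  bit 2 = 0: r = r^2 mod 37 = 10^2 = 26
  -> s = B^a = 26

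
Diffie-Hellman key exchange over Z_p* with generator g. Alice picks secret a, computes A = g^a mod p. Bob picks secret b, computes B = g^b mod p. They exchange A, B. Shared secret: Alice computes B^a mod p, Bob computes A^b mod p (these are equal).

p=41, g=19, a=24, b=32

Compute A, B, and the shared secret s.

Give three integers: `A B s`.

Answer: 18 10 37

Derivation:
A = 19^24 mod 41  (bits of 24 = 11000)
  bit 0 = 1: r = r^2 * 19 mod 41 = 1^2 * 19 = 1*19 = 19
  bit 1 = 1: r = r^2 * 19 mod 41 = 19^2 * 19 = 33*19 = 12
  bit 2 = 0: r = r^2 mod 41 = 12^2 = 21
  bit 3 = 0: r = r^2 mod 41 = 21^2 = 31
  bit 4 = 0: r = r^2 mod 41 = 31^2 = 18
  -> A = 18
B = 19^32 mod 41  (bits of 32 = 100000)
  bit 0 = 1: r = r^2 * 19 mod 41 = 1^2 * 19 = 1*19 = 19
  bit 1 = 0: r = r^2 mod 41 = 19^2 = 33
  bit 2 = 0: r = r^2 mod 41 = 33^2 = 23
  bit 3 = 0: r = r^2 mod 41 = 23^2 = 37
  bit 4 = 0: r = r^2 mod 41 = 37^2 = 16
  bit 5 = 0: r = r^2 mod 41 = 16^2 = 10
  -> B = 10
s = B^a = 10^24 mod 41  (bits of 24 = 11000)
  bit 0 = 1: r = r^2 * 10 mod 41 = 1^2 * 10 = 1*10 = 10
  bit 1 = 1: r = r^2 * 10 mod 41 = 10^2 * 10 = 18*10 = 16
  bit 2 = 0: r = r^2 mod 41 = 16^2 = 10
  bit 3 = 0: r = r^2 mod 41 = 10^2 = 18
  bit 4 = 0: r = r^2 mod 41 = 18^2 = 37
  -> s = B^a = 37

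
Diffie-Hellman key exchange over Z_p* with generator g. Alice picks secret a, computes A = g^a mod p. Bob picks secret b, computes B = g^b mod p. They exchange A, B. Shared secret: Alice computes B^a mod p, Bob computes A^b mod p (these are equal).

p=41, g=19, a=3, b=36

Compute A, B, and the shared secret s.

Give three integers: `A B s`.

A = 19^3 mod 41  (bits of 3 = 11)
  bit 0 = 1: r = r^2 * 19 mod 41 = 1^2 * 19 = 1*19 = 19
  bit 1 = 1: r = r^2 * 19 mod 41 = 19^2 * 19 = 33*19 = 12
  -> A = 12
B = 19^36 mod 41  (bits of 36 = 100100)
  bit 0 = 1: r = r^2 * 19 mod 41 = 1^2 * 19 = 1*19 = 19
  bit 1 = 0: r = r^2 mod 41 = 19^2 = 33
  bit 2 = 0: r = r^2 mod 41 = 33^2 = 23
  bit 3 = 1: r = r^2 * 19 mod 41 = 23^2 * 19 = 37*19 = 6
  bit 4 = 0: r = r^2 mod 41 = 6^2 = 36
  bit 5 = 0: r = r^2 mod 41 = 36^2 = 25
  -> B = 25
s = B^a = 25^3 mod 41  (bits of 3 = 11)
  bit 0 = 1: r = r^2 * 25 mod 41 = 1^2 * 25 = 1*25 = 25
  bit 1 = 1: r = r^2 * 25 mod 41 = 25^2 * 25 = 10*25 = 4
  -> s = B^a = 4

Answer: 12 25 4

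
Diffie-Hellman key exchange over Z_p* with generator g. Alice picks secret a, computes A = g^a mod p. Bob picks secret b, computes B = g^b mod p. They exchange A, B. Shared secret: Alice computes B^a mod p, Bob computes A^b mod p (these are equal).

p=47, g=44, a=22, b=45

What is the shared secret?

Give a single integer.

Answer: 3

Derivation:
A = 44^22 mod 47  (bits of 22 = 10110)
  bit 0 = 1: r = r^2 * 44 mod 47 = 1^2 * 44 = 1*44 = 44
  bit 1 = 0: r = r^2 mod 47 = 44^2 = 9
  bit 2 = 1: r = r^2 * 44 mod 47 = 9^2 * 44 = 34*44 = 39
  bit 3 = 1: r = r^2 * 44 mod 47 = 39^2 * 44 = 17*44 = 43
  bit 4 = 0: r = r^2 mod 47 = 43^2 = 16
  -> A = 16
B = 44^45 mod 47  (bits of 45 = 101101)
  bit 0 = 1: r = r^2 * 44 mod 47 = 1^2 * 44 = 1*44 = 44
  bit 1 = 0: r = r^2 mod 47 = 44^2 = 9
  bit 2 = 1: r = r^2 * 44 mod 47 = 9^2 * 44 = 34*44 = 39
  bit 3 = 1: r = r^2 * 44 mod 47 = 39^2 * 44 = 17*44 = 43
  bit 4 = 0: r = r^2 mod 47 = 43^2 = 16
  bit 5 = 1: r = r^2 * 44 mod 47 = 16^2 * 44 = 21*44 = 31
  -> B = 31
s = B^a = 31^22 mod 47  (bits of 22 = 10110)
  bit 0 = 1: r = r^2 * 31 mod 47 = 1^2 * 31 = 1*31 = 31
  bit 1 = 0: r = r^2 mod 47 = 31^2 = 21
  bit 2 = 1: r = r^2 * 31 mod 47 = 21^2 * 31 = 18*31 = 41
  bit 3 = 1: r = r^2 * 31 mod 47 = 41^2 * 31 = 36*31 = 35
  bit 4 = 0: r = r^2 mod 47 = 35^2 = 3
  -> s = B^a = 3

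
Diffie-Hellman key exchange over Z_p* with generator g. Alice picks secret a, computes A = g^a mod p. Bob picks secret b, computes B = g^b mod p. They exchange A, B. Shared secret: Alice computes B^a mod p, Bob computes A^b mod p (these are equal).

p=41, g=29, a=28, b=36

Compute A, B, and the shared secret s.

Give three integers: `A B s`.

A = 29^28 mod 41  (bits of 28 = 11100)
  bit 0 = 1: r = r^2 * 29 mod 41 = 1^2 * 29 = 1*29 = 29
  bit 1 = 1: r = r^2 * 29 mod 41 = 29^2 * 29 = 21*29 = 35
  bit 2 = 1: r = r^2 * 29 mod 41 = 35^2 * 29 = 36*29 = 19
  bit 3 = 0: r = r^2 mod 41 = 19^2 = 33
  bit 4 = 0: r = r^2 mod 41 = 33^2 = 23
  -> A = 23
B = 29^36 mod 41  (bits of 36 = 100100)
  bit 0 = 1: r = r^2 * 29 mod 41 = 1^2 * 29 = 1*29 = 29
  bit 1 = 0: r = r^2 mod 41 = 29^2 = 21
  bit 2 = 0: r = r^2 mod 41 = 21^2 = 31
  bit 3 = 1: r = r^2 * 29 mod 41 = 31^2 * 29 = 18*29 = 30
  bit 4 = 0: r = r^2 mod 41 = 30^2 = 39
  bit 5 = 0: r = r^2 mod 41 = 39^2 = 4
  -> B = 4
s = B^a = 4^28 mod 41  (bits of 28 = 11100)
  bit 0 = 1: r = r^2 * 4 mod 41 = 1^2 * 4 = 1*4 = 4
  bit 1 = 1: r = r^2 * 4 mod 41 = 4^2 * 4 = 16*4 = 23
  bit 2 = 1: r = r^2 * 4 mod 41 = 23^2 * 4 = 37*4 = 25
  bit 3 = 0: r = r^2 mod 41 = 25^2 = 10
  bit 4 = 0: r = r^2 mod 41 = 10^2 = 18
  -> s = B^a = 18

Answer: 23 4 18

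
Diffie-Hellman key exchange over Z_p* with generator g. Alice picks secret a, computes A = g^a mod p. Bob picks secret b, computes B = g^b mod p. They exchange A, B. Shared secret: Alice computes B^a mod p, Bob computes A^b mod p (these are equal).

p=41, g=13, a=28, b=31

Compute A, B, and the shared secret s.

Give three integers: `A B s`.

Answer: 31 6 31

Derivation:
A = 13^28 mod 41  (bits of 28 = 11100)
  bit 0 = 1: r = r^2 * 13 mod 41 = 1^2 * 13 = 1*13 = 13
  bit 1 = 1: r = r^2 * 13 mod 41 = 13^2 * 13 = 5*13 = 24
  bit 2 = 1: r = r^2 * 13 mod 41 = 24^2 * 13 = 2*13 = 26
  bit 3 = 0: r = r^2 mod 41 = 26^2 = 20
  bit 4 = 0: r = r^2 mod 41 = 20^2 = 31
  -> A = 31
B = 13^31 mod 41  (bits of 31 = 11111)
  bit 0 = 1: r = r^2 * 13 mod 41 = 1^2 * 13 = 1*13 = 13
  bit 1 = 1: r = r^2 * 13 mod 41 = 13^2 * 13 = 5*13 = 24
  bit 2 = 1: r = r^2 * 13 mod 41 = 24^2 * 13 = 2*13 = 26
  bit 3 = 1: r = r^2 * 13 mod 41 = 26^2 * 13 = 20*13 = 14
  bit 4 = 1: r = r^2 * 13 mod 41 = 14^2 * 13 = 32*13 = 6
  -> B = 6
s = B^a = 6^28 mod 41  (bits of 28 = 11100)
  bit 0 = 1: r = r^2 * 6 mod 41 = 1^2 * 6 = 1*6 = 6
  bit 1 = 1: r = r^2 * 6 mod 41 = 6^2 * 6 = 36*6 = 11
  bit 2 = 1: r = r^2 * 6 mod 41 = 11^2 * 6 = 39*6 = 29
  bit 3 = 0: r = r^2 mod 41 = 29^2 = 21
  bit 4 = 0: r = r^2 mod 41 = 21^2 = 31
  -> s = B^a = 31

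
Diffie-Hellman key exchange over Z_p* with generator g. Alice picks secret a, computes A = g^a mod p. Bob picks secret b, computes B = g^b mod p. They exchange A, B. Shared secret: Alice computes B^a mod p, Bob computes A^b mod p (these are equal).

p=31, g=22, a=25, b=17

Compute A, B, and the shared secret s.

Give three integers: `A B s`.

A = 22^25 mod 31  (bits of 25 = 11001)
  bit 0 = 1: r = r^2 * 22 mod 31 = 1^2 * 22 = 1*22 = 22
  bit 1 = 1: r = r^2 * 22 mod 31 = 22^2 * 22 = 19*22 = 15
  bit 2 = 0: r = r^2 mod 31 = 15^2 = 8
  bit 3 = 0: r = r^2 mod 31 = 8^2 = 2
  bit 4 = 1: r = r^2 * 22 mod 31 = 2^2 * 22 = 4*22 = 26
  -> A = 26
B = 22^17 mod 31  (bits of 17 = 10001)
  bit 0 = 1: r = r^2 * 22 mod 31 = 1^2 * 22 = 1*22 = 22
  bit 1 = 0: r = r^2 mod 31 = 22^2 = 19
  bit 2 = 0: r = r^2 mod 31 = 19^2 = 20
  bit 3 = 0: r = r^2 mod 31 = 20^2 = 28
  bit 4 = 1: r = r^2 * 22 mod 31 = 28^2 * 22 = 9*22 = 12
  -> B = 12
s = B^a = 12^25 mod 31  (bits of 25 = 11001)
  bit 0 = 1: r = r^2 * 12 mod 31 = 1^2 * 12 = 1*12 = 12
  bit 1 = 1: r = r^2 * 12 mod 31 = 12^2 * 12 = 20*12 = 23
  bit 2 = 0: r = r^2 mod 31 = 23^2 = 2
  bit 3 = 0: r = r^2 mod 31 = 2^2 = 4
  bit 4 = 1: r = r^2 * 12 mod 31 = 4^2 * 12 = 16*12 = 6
  -> s = B^a = 6

Answer: 26 12 6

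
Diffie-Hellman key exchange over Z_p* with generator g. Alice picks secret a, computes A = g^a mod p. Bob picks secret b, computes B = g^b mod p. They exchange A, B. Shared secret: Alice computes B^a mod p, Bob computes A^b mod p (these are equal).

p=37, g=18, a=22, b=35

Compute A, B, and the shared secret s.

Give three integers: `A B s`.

A = 18^22 mod 37  (bits of 22 = 10110)
  bit 0 = 1: r = r^2 * 18 mod 37 = 1^2 * 18 = 1*18 = 18
  bit 1 = 0: r = r^2 mod 37 = 18^2 = 28
  bit 2 = 1: r = r^2 * 18 mod 37 = 28^2 * 18 = 7*18 = 15
  bit 3 = 1: r = r^2 * 18 mod 37 = 15^2 * 18 = 3*18 = 17
  bit 4 = 0: r = r^2 mod 37 = 17^2 = 30
  -> A = 30
B = 18^35 mod 37  (bits of 35 = 100011)
  bit 0 = 1: r = r^2 * 18 mod 37 = 1^2 * 18 = 1*18 = 18
  bit 1 = 0: r = r^2 mod 37 = 18^2 = 28
  bit 2 = 0: r = r^2 mod 37 = 28^2 = 7
  bit 3 = 0: r = r^2 mod 37 = 7^2 = 12
  bit 4 = 1: r = r^2 * 18 mod 37 = 12^2 * 18 = 33*18 = 2
  bit 5 = 1: r = r^2 * 18 mod 37 = 2^2 * 18 = 4*18 = 35
  -> B = 35
s = B^a = 35^22 mod 37  (bits of 22 = 10110)
  bit 0 = 1: r = r^2 * 35 mod 37 = 1^2 * 35 = 1*35 = 35
  bit 1 = 0: r = r^2 mod 37 = 35^2 = 4
  bit 2 = 1: r = r^2 * 35 mod 37 = 4^2 * 35 = 16*35 = 5
  bit 3 = 1: r = r^2 * 35 mod 37 = 5^2 * 35 = 25*35 = 24
  bit 4 = 0: r = r^2 mod 37 = 24^2 = 21
  -> s = B^a = 21

Answer: 30 35 21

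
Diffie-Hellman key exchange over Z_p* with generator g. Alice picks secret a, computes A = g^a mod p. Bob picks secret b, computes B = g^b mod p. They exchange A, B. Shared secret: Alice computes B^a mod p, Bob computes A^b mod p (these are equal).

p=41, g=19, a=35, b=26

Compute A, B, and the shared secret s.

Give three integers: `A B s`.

Answer: 38 20 9

Derivation:
A = 19^35 mod 41  (bits of 35 = 100011)
  bit 0 = 1: r = r^2 * 19 mod 41 = 1^2 * 19 = 1*19 = 19
  bit 1 = 0: r = r^2 mod 41 = 19^2 = 33
  bit 2 = 0: r = r^2 mod 41 = 33^2 = 23
  bit 3 = 0: r = r^2 mod 41 = 23^2 = 37
  bit 4 = 1: r = r^2 * 19 mod 41 = 37^2 * 19 = 16*19 = 17
  bit 5 = 1: r = r^2 * 19 mod 41 = 17^2 * 19 = 2*19 = 38
  -> A = 38
B = 19^26 mod 41  (bits of 26 = 11010)
  bit 0 = 1: r = r^2 * 19 mod 41 = 1^2 * 19 = 1*19 = 19
  bit 1 = 1: r = r^2 * 19 mod 41 = 19^2 * 19 = 33*19 = 12
  bit 2 = 0: r = r^2 mod 41 = 12^2 = 21
  bit 3 = 1: r = r^2 * 19 mod 41 = 21^2 * 19 = 31*19 = 15
  bit 4 = 0: r = r^2 mod 41 = 15^2 = 20
  -> B = 20
s = B^a = 20^35 mod 41  (bits of 35 = 100011)
  bit 0 = 1: r = r^2 * 20 mod 41 = 1^2 * 20 = 1*20 = 20
  bit 1 = 0: r = r^2 mod 41 = 20^2 = 31
  bit 2 = 0: r = r^2 mod 41 = 31^2 = 18
  bit 3 = 0: r = r^2 mod 41 = 18^2 = 37
  bit 4 = 1: r = r^2 * 20 mod 41 = 37^2 * 20 = 16*20 = 33
  bit 5 = 1: r = r^2 * 20 mod 41 = 33^2 * 20 = 23*20 = 9
  -> s = B^a = 9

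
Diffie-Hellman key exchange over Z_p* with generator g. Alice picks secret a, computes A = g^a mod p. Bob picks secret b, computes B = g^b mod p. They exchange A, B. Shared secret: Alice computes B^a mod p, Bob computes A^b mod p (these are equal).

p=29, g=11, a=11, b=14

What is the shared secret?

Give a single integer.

A = 11^11 mod 29  (bits of 11 = 1011)
  bit 0 = 1: r = r^2 * 11 mod 29 = 1^2 * 11 = 1*11 = 11
  bit 1 = 0: r = r^2 mod 29 = 11^2 = 5
  bit 2 = 1: r = r^2 * 11 mod 29 = 5^2 * 11 = 25*11 = 14
  bit 3 = 1: r = r^2 * 11 mod 29 = 14^2 * 11 = 22*11 = 10
  -> A = 10
B = 11^14 mod 29  (bits of 14 = 1110)
  bit 0 = 1: r = r^2 * 11 mod 29 = 1^2 * 11 = 1*11 = 11
  bit 1 = 1: r = r^2 * 11 mod 29 = 11^2 * 11 = 5*11 = 26
  bit 2 = 1: r = r^2 * 11 mod 29 = 26^2 * 11 = 9*11 = 12
  bit 3 = 0: r = r^2 mod 29 = 12^2 = 28
  -> B = 28
s = B^a = 28^11 mod 29  (bits of 11 = 1011)
  bit 0 = 1: r = r^2 * 28 mod 29 = 1^2 * 28 = 1*28 = 28
  bit 1 = 0: r = r^2 mod 29 = 28^2 = 1
  bit 2 = 1: r = r^2 * 28 mod 29 = 1^2 * 28 = 1*28 = 28
  bit 3 = 1: r = r^2 * 28 mod 29 = 28^2 * 28 = 1*28 = 28
  -> s = B^a = 28

Answer: 28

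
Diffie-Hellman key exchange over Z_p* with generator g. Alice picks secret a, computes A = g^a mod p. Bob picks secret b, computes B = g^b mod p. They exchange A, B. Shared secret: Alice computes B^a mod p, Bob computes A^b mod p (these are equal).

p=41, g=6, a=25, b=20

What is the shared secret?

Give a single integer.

Answer: 40

Derivation:
A = 6^25 mod 41  (bits of 25 = 11001)
  bit 0 = 1: r = r^2 * 6 mod 41 = 1^2 * 6 = 1*6 = 6
  bit 1 = 1: r = r^2 * 6 mod 41 = 6^2 * 6 = 36*6 = 11
  bit 2 = 0: r = r^2 mod 41 = 11^2 = 39
  bit 3 = 0: r = r^2 mod 41 = 39^2 = 4
  bit 4 = 1: r = r^2 * 6 mod 41 = 4^2 * 6 = 16*6 = 14
  -> A = 14
B = 6^20 mod 41  (bits of 20 = 10100)
  bit 0 = 1: r = r^2 * 6 mod 41 = 1^2 * 6 = 1*6 = 6
  bit 1 = 0: r = r^2 mod 41 = 6^2 = 36
  bit 2 = 1: r = r^2 * 6 mod 41 = 36^2 * 6 = 25*6 = 27
  bit 3 = 0: r = r^2 mod 41 = 27^2 = 32
  bit 4 = 0: r = r^2 mod 41 = 32^2 = 40
  -> B = 40
s = B^a = 40^25 mod 41  (bits of 25 = 11001)
  bit 0 = 1: r = r^2 * 40 mod 41 = 1^2 * 40 = 1*40 = 40
  bit 1 = 1: r = r^2 * 40 mod 41 = 40^2 * 40 = 1*40 = 40
  bit 2 = 0: r = r^2 mod 41 = 40^2 = 1
  bit 3 = 0: r = r^2 mod 41 = 1^2 = 1
  bit 4 = 1: r = r^2 * 40 mod 41 = 1^2 * 40 = 1*40 = 40
  -> s = B^a = 40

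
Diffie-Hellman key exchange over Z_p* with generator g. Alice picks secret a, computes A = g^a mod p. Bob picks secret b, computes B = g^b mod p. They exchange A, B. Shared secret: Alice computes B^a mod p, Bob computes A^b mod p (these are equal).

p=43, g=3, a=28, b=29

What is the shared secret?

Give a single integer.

Answer: 36

Derivation:
A = 3^28 mod 43  (bits of 28 = 11100)
  bit 0 = 1: r = r^2 * 3 mod 43 = 1^2 * 3 = 1*3 = 3
  bit 1 = 1: r = r^2 * 3 mod 43 = 3^2 * 3 = 9*3 = 27
  bit 2 = 1: r = r^2 * 3 mod 43 = 27^2 * 3 = 41*3 = 37
  bit 3 = 0: r = r^2 mod 43 = 37^2 = 36
  bit 4 = 0: r = r^2 mod 43 = 36^2 = 6
  -> A = 6
B = 3^29 mod 43  (bits of 29 = 11101)
  bit 0 = 1: r = r^2 * 3 mod 43 = 1^2 * 3 = 1*3 = 3
  bit 1 = 1: r = r^2 * 3 mod 43 = 3^2 * 3 = 9*3 = 27
  bit 2 = 1: r = r^2 * 3 mod 43 = 27^2 * 3 = 41*3 = 37
  bit 3 = 0: r = r^2 mod 43 = 37^2 = 36
  bit 4 = 1: r = r^2 * 3 mod 43 = 36^2 * 3 = 6*3 = 18
  -> B = 18
s = B^a = 18^28 mod 43  (bits of 28 = 11100)
  bit 0 = 1: r = r^2 * 18 mod 43 = 1^2 * 18 = 1*18 = 18
  bit 1 = 1: r = r^2 * 18 mod 43 = 18^2 * 18 = 23*18 = 27
  bit 2 = 1: r = r^2 * 18 mod 43 = 27^2 * 18 = 41*18 = 7
  bit 3 = 0: r = r^2 mod 43 = 7^2 = 6
  bit 4 = 0: r = r^2 mod 43 = 6^2 = 36
  -> s = B^a = 36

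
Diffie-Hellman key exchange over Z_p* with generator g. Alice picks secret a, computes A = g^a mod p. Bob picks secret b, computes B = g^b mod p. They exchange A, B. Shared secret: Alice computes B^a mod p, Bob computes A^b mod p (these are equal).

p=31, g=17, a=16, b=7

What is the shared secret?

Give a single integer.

Answer: 19

Derivation:
A = 17^16 mod 31  (bits of 16 = 10000)
  bit 0 = 1: r = r^2 * 17 mod 31 = 1^2 * 17 = 1*17 = 17
  bit 1 = 0: r = r^2 mod 31 = 17^2 = 10
  bit 2 = 0: r = r^2 mod 31 = 10^2 = 7
  bit 3 = 0: r = r^2 mod 31 = 7^2 = 18
  bit 4 = 0: r = r^2 mod 31 = 18^2 = 14
  -> A = 14
B = 17^7 mod 31  (bits of 7 = 111)
  bit 0 = 1: r = r^2 * 17 mod 31 = 1^2 * 17 = 1*17 = 17
  bit 1 = 1: r = r^2 * 17 mod 31 = 17^2 * 17 = 10*17 = 15
  bit 2 = 1: r = r^2 * 17 mod 31 = 15^2 * 17 = 8*17 = 12
  -> B = 12
s = B^a = 12^16 mod 31  (bits of 16 = 10000)
  bit 0 = 1: r = r^2 * 12 mod 31 = 1^2 * 12 = 1*12 = 12
  bit 1 = 0: r = r^2 mod 31 = 12^2 = 20
  bit 2 = 0: r = r^2 mod 31 = 20^2 = 28
  bit 3 = 0: r = r^2 mod 31 = 28^2 = 9
  bit 4 = 0: r = r^2 mod 31 = 9^2 = 19
  -> s = B^a = 19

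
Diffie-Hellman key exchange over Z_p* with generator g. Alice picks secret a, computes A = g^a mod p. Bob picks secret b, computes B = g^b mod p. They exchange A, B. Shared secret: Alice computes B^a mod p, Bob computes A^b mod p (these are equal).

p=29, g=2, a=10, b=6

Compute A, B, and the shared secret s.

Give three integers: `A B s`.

A = 2^10 mod 29  (bits of 10 = 1010)
  bit 0 = 1: r = r^2 * 2 mod 29 = 1^2 * 2 = 1*2 = 2
  bit 1 = 0: r = r^2 mod 29 = 2^2 = 4
  bit 2 = 1: r = r^2 * 2 mod 29 = 4^2 * 2 = 16*2 = 3
  bit 3 = 0: r = r^2 mod 29 = 3^2 = 9
  -> A = 9
B = 2^6 mod 29  (bits of 6 = 110)
  bit 0 = 1: r = r^2 * 2 mod 29 = 1^2 * 2 = 1*2 = 2
  bit 1 = 1: r = r^2 * 2 mod 29 = 2^2 * 2 = 4*2 = 8
  bit 2 = 0: r = r^2 mod 29 = 8^2 = 6
  -> B = 6
s = B^a = 6^10 mod 29  (bits of 10 = 1010)
  bit 0 = 1: r = r^2 * 6 mod 29 = 1^2 * 6 = 1*6 = 6
  bit 1 = 0: r = r^2 mod 29 = 6^2 = 7
  bit 2 = 1: r = r^2 * 6 mod 29 = 7^2 * 6 = 20*6 = 4
  bit 3 = 0: r = r^2 mod 29 = 4^2 = 16
  -> s = B^a = 16

Answer: 9 6 16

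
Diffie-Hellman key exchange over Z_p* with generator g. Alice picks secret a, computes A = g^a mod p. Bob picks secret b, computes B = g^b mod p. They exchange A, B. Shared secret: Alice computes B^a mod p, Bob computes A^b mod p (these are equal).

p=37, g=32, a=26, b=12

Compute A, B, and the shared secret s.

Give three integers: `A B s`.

Answer: 21 10 26

Derivation:
A = 32^26 mod 37  (bits of 26 = 11010)
  bit 0 = 1: r = r^2 * 32 mod 37 = 1^2 * 32 = 1*32 = 32
  bit 1 = 1: r = r^2 * 32 mod 37 = 32^2 * 32 = 25*32 = 23
  bit 2 = 0: r = r^2 mod 37 = 23^2 = 11
  bit 3 = 1: r = r^2 * 32 mod 37 = 11^2 * 32 = 10*32 = 24
  bit 4 = 0: r = r^2 mod 37 = 24^2 = 21
  -> A = 21
B = 32^12 mod 37  (bits of 12 = 1100)
  bit 0 = 1: r = r^2 * 32 mod 37 = 1^2 * 32 = 1*32 = 32
  bit 1 = 1: r = r^2 * 32 mod 37 = 32^2 * 32 = 25*32 = 23
  bit 2 = 0: r = r^2 mod 37 = 23^2 = 11
  bit 3 = 0: r = r^2 mod 37 = 11^2 = 10
  -> B = 10
s = B^a = 10^26 mod 37  (bits of 26 = 11010)
  bit 0 = 1: r = r^2 * 10 mod 37 = 1^2 * 10 = 1*10 = 10
  bit 1 = 1: r = r^2 * 10 mod 37 = 10^2 * 10 = 26*10 = 1
  bit 2 = 0: r = r^2 mod 37 = 1^2 = 1
  bit 3 = 1: r = r^2 * 10 mod 37 = 1^2 * 10 = 1*10 = 10
  bit 4 = 0: r = r^2 mod 37 = 10^2 = 26
  -> s = B^a = 26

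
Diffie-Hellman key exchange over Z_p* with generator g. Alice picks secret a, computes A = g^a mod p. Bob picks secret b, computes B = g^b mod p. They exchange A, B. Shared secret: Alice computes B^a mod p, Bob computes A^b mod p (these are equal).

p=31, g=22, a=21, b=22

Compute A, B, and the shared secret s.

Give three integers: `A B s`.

Answer: 23 10 2

Derivation:
A = 22^21 mod 31  (bits of 21 = 10101)
  bit 0 = 1: r = r^2 * 22 mod 31 = 1^2 * 22 = 1*22 = 22
  bit 1 = 0: r = r^2 mod 31 = 22^2 = 19
  bit 2 = 1: r = r^2 * 22 mod 31 = 19^2 * 22 = 20*22 = 6
  bit 3 = 0: r = r^2 mod 31 = 6^2 = 5
  bit 4 = 1: r = r^2 * 22 mod 31 = 5^2 * 22 = 25*22 = 23
  -> A = 23
B = 22^22 mod 31  (bits of 22 = 10110)
  bit 0 = 1: r = r^2 * 22 mod 31 = 1^2 * 22 = 1*22 = 22
  bit 1 = 0: r = r^2 mod 31 = 22^2 = 19
  bit 2 = 1: r = r^2 * 22 mod 31 = 19^2 * 22 = 20*22 = 6
  bit 3 = 1: r = r^2 * 22 mod 31 = 6^2 * 22 = 5*22 = 17
  bit 4 = 0: r = r^2 mod 31 = 17^2 = 10
  -> B = 10
s = B^a = 10^21 mod 31  (bits of 21 = 10101)
  bit 0 = 1: r = r^2 * 10 mod 31 = 1^2 * 10 = 1*10 = 10
  bit 1 = 0: r = r^2 mod 31 = 10^2 = 7
  bit 2 = 1: r = r^2 * 10 mod 31 = 7^2 * 10 = 18*10 = 25
  bit 3 = 0: r = r^2 mod 31 = 25^2 = 5
  bit 4 = 1: r = r^2 * 10 mod 31 = 5^2 * 10 = 25*10 = 2
  -> s = B^a = 2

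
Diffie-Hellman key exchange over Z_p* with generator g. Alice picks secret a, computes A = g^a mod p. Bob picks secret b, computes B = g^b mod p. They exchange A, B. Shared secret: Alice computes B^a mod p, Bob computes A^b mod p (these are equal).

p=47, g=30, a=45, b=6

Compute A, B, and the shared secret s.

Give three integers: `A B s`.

A = 30^45 mod 47  (bits of 45 = 101101)
  bit 0 = 1: r = r^2 * 30 mod 47 = 1^2 * 30 = 1*30 = 30
  bit 1 = 0: r = r^2 mod 47 = 30^2 = 7
  bit 2 = 1: r = r^2 * 30 mod 47 = 7^2 * 30 = 2*30 = 13
  bit 3 = 1: r = r^2 * 30 mod 47 = 13^2 * 30 = 28*30 = 41
  bit 4 = 0: r = r^2 mod 47 = 41^2 = 36
  bit 5 = 1: r = r^2 * 30 mod 47 = 36^2 * 30 = 27*30 = 11
  -> A = 11
B = 30^6 mod 47  (bits of 6 = 110)
  bit 0 = 1: r = r^2 * 30 mod 47 = 1^2 * 30 = 1*30 = 30
  bit 1 = 1: r = r^2 * 30 mod 47 = 30^2 * 30 = 7*30 = 22
  bit 2 = 0: r = r^2 mod 47 = 22^2 = 14
  -> B = 14
s = B^a = 14^45 mod 47  (bits of 45 = 101101)
  bit 0 = 1: r = r^2 * 14 mod 47 = 1^2 * 14 = 1*14 = 14
  bit 1 = 0: r = r^2 mod 47 = 14^2 = 8
  bit 2 = 1: r = r^2 * 14 mod 47 = 8^2 * 14 = 17*14 = 3
  bit 3 = 1: r = r^2 * 14 mod 47 = 3^2 * 14 = 9*14 = 32
  bit 4 = 0: r = r^2 mod 47 = 32^2 = 37
  bit 5 = 1: r = r^2 * 14 mod 47 = 37^2 * 14 = 6*14 = 37
  -> s = B^a = 37

Answer: 11 14 37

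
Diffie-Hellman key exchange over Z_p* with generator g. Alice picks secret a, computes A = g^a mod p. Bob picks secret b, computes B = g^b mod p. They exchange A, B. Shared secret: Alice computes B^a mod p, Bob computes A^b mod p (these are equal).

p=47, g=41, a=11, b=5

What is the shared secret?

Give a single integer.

A = 41^11 mod 47  (bits of 11 = 1011)
  bit 0 = 1: r = r^2 * 41 mod 47 = 1^2 * 41 = 1*41 = 41
  bit 1 = 0: r = r^2 mod 47 = 41^2 = 36
  bit 2 = 1: r = r^2 * 41 mod 47 = 36^2 * 41 = 27*41 = 26
  bit 3 = 1: r = r^2 * 41 mod 47 = 26^2 * 41 = 18*41 = 33
  -> A = 33
B = 41^5 mod 47  (bits of 5 = 101)
  bit 0 = 1: r = r^2 * 41 mod 47 = 1^2 * 41 = 1*41 = 41
  bit 1 = 0: r = r^2 mod 47 = 41^2 = 36
  bit 2 = 1: r = r^2 * 41 mod 47 = 36^2 * 41 = 27*41 = 26
  -> B = 26
s = B^a = 26^11 mod 47  (bits of 11 = 1011)
  bit 0 = 1: r = r^2 * 26 mod 47 = 1^2 * 26 = 1*26 = 26
  bit 1 = 0: r = r^2 mod 47 = 26^2 = 18
  bit 2 = 1: r = r^2 * 26 mod 47 = 18^2 * 26 = 42*26 = 11
  bit 3 = 1: r = r^2 * 26 mod 47 = 11^2 * 26 = 27*26 = 44
  -> s = B^a = 44

Answer: 44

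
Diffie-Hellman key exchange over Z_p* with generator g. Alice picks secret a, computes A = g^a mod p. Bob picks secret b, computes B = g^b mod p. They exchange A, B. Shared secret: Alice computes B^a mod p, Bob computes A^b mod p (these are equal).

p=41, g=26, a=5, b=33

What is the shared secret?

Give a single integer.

A = 26^5 mod 41  (bits of 5 = 101)
  bit 0 = 1: r = r^2 * 26 mod 41 = 1^2 * 26 = 1*26 = 26
  bit 1 = 0: r = r^2 mod 41 = 26^2 = 20
  bit 2 = 1: r = r^2 * 26 mod 41 = 20^2 * 26 = 31*26 = 27
  -> A = 27
B = 26^33 mod 41  (bits of 33 = 100001)
  bit 0 = 1: r = r^2 * 26 mod 41 = 1^2 * 26 = 1*26 = 26
  bit 1 = 0: r = r^2 mod 41 = 26^2 = 20
  bit 2 = 0: r = r^2 mod 41 = 20^2 = 31
  bit 3 = 0: r = r^2 mod 41 = 31^2 = 18
  bit 4 = 0: r = r^2 mod 41 = 18^2 = 37
  bit 5 = 1: r = r^2 * 26 mod 41 = 37^2 * 26 = 16*26 = 6
  -> B = 6
s = B^a = 6^5 mod 41  (bits of 5 = 101)
  bit 0 = 1: r = r^2 * 6 mod 41 = 1^2 * 6 = 1*6 = 6
  bit 1 = 0: r = r^2 mod 41 = 6^2 = 36
  bit 2 = 1: r = r^2 * 6 mod 41 = 36^2 * 6 = 25*6 = 27
  -> s = B^a = 27

Answer: 27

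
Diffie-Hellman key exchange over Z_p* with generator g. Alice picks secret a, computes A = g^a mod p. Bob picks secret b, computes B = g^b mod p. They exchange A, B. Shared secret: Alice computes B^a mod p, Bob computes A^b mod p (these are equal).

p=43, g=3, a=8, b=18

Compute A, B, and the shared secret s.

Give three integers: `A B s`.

Answer: 25 35 35

Derivation:
A = 3^8 mod 43  (bits of 8 = 1000)
  bit 0 = 1: r = r^2 * 3 mod 43 = 1^2 * 3 = 1*3 = 3
  bit 1 = 0: r = r^2 mod 43 = 3^2 = 9
  bit 2 = 0: r = r^2 mod 43 = 9^2 = 38
  bit 3 = 0: r = r^2 mod 43 = 38^2 = 25
  -> A = 25
B = 3^18 mod 43  (bits of 18 = 10010)
  bit 0 = 1: r = r^2 * 3 mod 43 = 1^2 * 3 = 1*3 = 3
  bit 1 = 0: r = r^2 mod 43 = 3^2 = 9
  bit 2 = 0: r = r^2 mod 43 = 9^2 = 38
  bit 3 = 1: r = r^2 * 3 mod 43 = 38^2 * 3 = 25*3 = 32
  bit 4 = 0: r = r^2 mod 43 = 32^2 = 35
  -> B = 35
s = B^a = 35^8 mod 43  (bits of 8 = 1000)
  bit 0 = 1: r = r^2 * 35 mod 43 = 1^2 * 35 = 1*35 = 35
  bit 1 = 0: r = r^2 mod 43 = 35^2 = 21
  bit 2 = 0: r = r^2 mod 43 = 21^2 = 11
  bit 3 = 0: r = r^2 mod 43 = 11^2 = 35
  -> s = B^a = 35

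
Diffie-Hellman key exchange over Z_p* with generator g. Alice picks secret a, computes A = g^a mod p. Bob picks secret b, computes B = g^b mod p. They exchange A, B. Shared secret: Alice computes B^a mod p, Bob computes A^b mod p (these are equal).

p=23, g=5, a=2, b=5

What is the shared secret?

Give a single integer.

Answer: 9

Derivation:
A = 5^2 mod 23  (bits of 2 = 10)
  bit 0 = 1: r = r^2 * 5 mod 23 = 1^2 * 5 = 1*5 = 5
  bit 1 = 0: r = r^2 mod 23 = 5^2 = 2
  -> A = 2
B = 5^5 mod 23  (bits of 5 = 101)
  bit 0 = 1: r = r^2 * 5 mod 23 = 1^2 * 5 = 1*5 = 5
  bit 1 = 0: r = r^2 mod 23 = 5^2 = 2
  bit 2 = 1: r = r^2 * 5 mod 23 = 2^2 * 5 = 4*5 = 20
  -> B = 20
s = B^a = 20^2 mod 23  (bits of 2 = 10)
  bit 0 = 1: r = r^2 * 20 mod 23 = 1^2 * 20 = 1*20 = 20
  bit 1 = 0: r = r^2 mod 23 = 20^2 = 9
  -> s = B^a = 9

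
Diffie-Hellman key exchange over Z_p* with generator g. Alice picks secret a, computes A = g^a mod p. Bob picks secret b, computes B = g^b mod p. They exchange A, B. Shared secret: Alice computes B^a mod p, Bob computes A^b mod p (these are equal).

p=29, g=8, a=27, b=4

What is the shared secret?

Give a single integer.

A = 8^27 mod 29  (bits of 27 = 11011)
  bit 0 = 1: r = r^2 * 8 mod 29 = 1^2 * 8 = 1*8 = 8
  bit 1 = 1: r = r^2 * 8 mod 29 = 8^2 * 8 = 6*8 = 19
  bit 2 = 0: r = r^2 mod 29 = 19^2 = 13
  bit 3 = 1: r = r^2 * 8 mod 29 = 13^2 * 8 = 24*8 = 18
  bit 4 = 1: r = r^2 * 8 mod 29 = 18^2 * 8 = 5*8 = 11
  -> A = 11
B = 8^4 mod 29  (bits of 4 = 100)
  bit 0 = 1: r = r^2 * 8 mod 29 = 1^2 * 8 = 1*8 = 8
  bit 1 = 0: r = r^2 mod 29 = 8^2 = 6
  bit 2 = 0: r = r^2 mod 29 = 6^2 = 7
  -> B = 7
s = B^a = 7^27 mod 29  (bits of 27 = 11011)
  bit 0 = 1: r = r^2 * 7 mod 29 = 1^2 * 7 = 1*7 = 7
  bit 1 = 1: r = r^2 * 7 mod 29 = 7^2 * 7 = 20*7 = 24
  bit 2 = 0: r = r^2 mod 29 = 24^2 = 25
  bit 3 = 1: r = r^2 * 7 mod 29 = 25^2 * 7 = 16*7 = 25
  bit 4 = 1: r = r^2 * 7 mod 29 = 25^2 * 7 = 16*7 = 25
  -> s = B^a = 25

Answer: 25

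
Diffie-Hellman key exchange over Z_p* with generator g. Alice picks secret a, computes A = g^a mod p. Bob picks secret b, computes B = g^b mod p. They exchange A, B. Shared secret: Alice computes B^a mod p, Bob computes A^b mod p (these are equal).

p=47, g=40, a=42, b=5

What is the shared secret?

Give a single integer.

A = 40^42 mod 47  (bits of 42 = 101010)
  bit 0 = 1: r = r^2 * 40 mod 47 = 1^2 * 40 = 1*40 = 40
  bit 1 = 0: r = r^2 mod 47 = 40^2 = 2
  bit 2 = 1: r = r^2 * 40 mod 47 = 2^2 * 40 = 4*40 = 19
  bit 3 = 0: r = r^2 mod 47 = 19^2 = 32
  bit 4 = 1: r = r^2 * 40 mod 47 = 32^2 * 40 = 37*40 = 23
  bit 5 = 0: r = r^2 mod 47 = 23^2 = 12
  -> A = 12
B = 40^5 mod 47  (bits of 5 = 101)
  bit 0 = 1: r = r^2 * 40 mod 47 = 1^2 * 40 = 1*40 = 40
  bit 1 = 0: r = r^2 mod 47 = 40^2 = 2
  bit 2 = 1: r = r^2 * 40 mod 47 = 2^2 * 40 = 4*40 = 19
  -> B = 19
s = B^a = 19^42 mod 47  (bits of 42 = 101010)
  bit 0 = 1: r = r^2 * 19 mod 47 = 1^2 * 19 = 1*19 = 19
  bit 1 = 0: r = r^2 mod 47 = 19^2 = 32
  bit 2 = 1: r = r^2 * 19 mod 47 = 32^2 * 19 = 37*19 = 45
  bit 3 = 0: r = r^2 mod 47 = 45^2 = 4
  bit 4 = 1: r = r^2 * 19 mod 47 = 4^2 * 19 = 16*19 = 22
  bit 5 = 0: r = r^2 mod 47 = 22^2 = 14
  -> s = B^a = 14

Answer: 14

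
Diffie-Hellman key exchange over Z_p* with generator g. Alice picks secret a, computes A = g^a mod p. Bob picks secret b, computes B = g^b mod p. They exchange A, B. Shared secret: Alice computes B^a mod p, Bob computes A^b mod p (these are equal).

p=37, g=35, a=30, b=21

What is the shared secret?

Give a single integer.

Answer: 36

Derivation:
A = 35^30 mod 37  (bits of 30 = 11110)
  bit 0 = 1: r = r^2 * 35 mod 37 = 1^2 * 35 = 1*35 = 35
  bit 1 = 1: r = r^2 * 35 mod 37 = 35^2 * 35 = 4*35 = 29
  bit 2 = 1: r = r^2 * 35 mod 37 = 29^2 * 35 = 27*35 = 20
  bit 3 = 1: r = r^2 * 35 mod 37 = 20^2 * 35 = 30*35 = 14
  bit 4 = 0: r = r^2 mod 37 = 14^2 = 11
  -> A = 11
B = 35^21 mod 37  (bits of 21 = 10101)
  bit 0 = 1: r = r^2 * 35 mod 37 = 1^2 * 35 = 1*35 = 35
  bit 1 = 0: r = r^2 mod 37 = 35^2 = 4
  bit 2 = 1: r = r^2 * 35 mod 37 = 4^2 * 35 = 16*35 = 5
  bit 3 = 0: r = r^2 mod 37 = 5^2 = 25
  bit 4 = 1: r = r^2 * 35 mod 37 = 25^2 * 35 = 33*35 = 8
  -> B = 8
s = B^a = 8^30 mod 37  (bits of 30 = 11110)
  bit 0 = 1: r = r^2 * 8 mod 37 = 1^2 * 8 = 1*8 = 8
  bit 1 = 1: r = r^2 * 8 mod 37 = 8^2 * 8 = 27*8 = 31
  bit 2 = 1: r = r^2 * 8 mod 37 = 31^2 * 8 = 36*8 = 29
  bit 3 = 1: r = r^2 * 8 mod 37 = 29^2 * 8 = 27*8 = 31
  bit 4 = 0: r = r^2 mod 37 = 31^2 = 36
  -> s = B^a = 36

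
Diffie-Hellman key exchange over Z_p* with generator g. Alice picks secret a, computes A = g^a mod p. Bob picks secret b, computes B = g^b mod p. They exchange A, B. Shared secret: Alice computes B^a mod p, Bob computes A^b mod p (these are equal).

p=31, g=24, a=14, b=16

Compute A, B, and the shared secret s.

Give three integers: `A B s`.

A = 24^14 mod 31  (bits of 14 = 1110)
  bit 0 = 1: r = r^2 * 24 mod 31 = 1^2 * 24 = 1*24 = 24
  bit 1 = 1: r = r^2 * 24 mod 31 = 24^2 * 24 = 18*24 = 29
  bit 2 = 1: r = r^2 * 24 mod 31 = 29^2 * 24 = 4*24 = 3
  bit 3 = 0: r = r^2 mod 31 = 3^2 = 9
  -> A = 9
B = 24^16 mod 31  (bits of 16 = 10000)
  bit 0 = 1: r = r^2 * 24 mod 31 = 1^2 * 24 = 1*24 = 24
  bit 1 = 0: r = r^2 mod 31 = 24^2 = 18
  bit 2 = 0: r = r^2 mod 31 = 18^2 = 14
  bit 3 = 0: r = r^2 mod 31 = 14^2 = 10
  bit 4 = 0: r = r^2 mod 31 = 10^2 = 7
  -> B = 7
s = B^a = 7^14 mod 31  (bits of 14 = 1110)
  bit 0 = 1: r = r^2 * 7 mod 31 = 1^2 * 7 = 1*7 = 7
  bit 1 = 1: r = r^2 * 7 mod 31 = 7^2 * 7 = 18*7 = 2
  bit 2 = 1: r = r^2 * 7 mod 31 = 2^2 * 7 = 4*7 = 28
  bit 3 = 0: r = r^2 mod 31 = 28^2 = 9
  -> s = B^a = 9

Answer: 9 7 9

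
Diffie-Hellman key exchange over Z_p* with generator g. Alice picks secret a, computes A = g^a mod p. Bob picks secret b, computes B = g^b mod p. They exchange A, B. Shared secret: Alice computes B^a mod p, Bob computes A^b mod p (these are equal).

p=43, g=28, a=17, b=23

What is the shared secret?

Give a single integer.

A = 28^17 mod 43  (bits of 17 = 10001)
  bit 0 = 1: r = r^2 * 28 mod 43 = 1^2 * 28 = 1*28 = 28
  bit 1 = 0: r = r^2 mod 43 = 28^2 = 10
  bit 2 = 0: r = r^2 mod 43 = 10^2 = 14
  bit 3 = 0: r = r^2 mod 43 = 14^2 = 24
  bit 4 = 1: r = r^2 * 28 mod 43 = 24^2 * 28 = 17*28 = 3
  -> A = 3
B = 28^23 mod 43  (bits of 23 = 10111)
  bit 0 = 1: r = r^2 * 28 mod 43 = 1^2 * 28 = 1*28 = 28
  bit 1 = 0: r = r^2 mod 43 = 28^2 = 10
  bit 2 = 1: r = r^2 * 28 mod 43 = 10^2 * 28 = 14*28 = 5
  bit 3 = 1: r = r^2 * 28 mod 43 = 5^2 * 28 = 25*28 = 12
  bit 4 = 1: r = r^2 * 28 mod 43 = 12^2 * 28 = 15*28 = 33
  -> B = 33
s = B^a = 33^17 mod 43  (bits of 17 = 10001)
  bit 0 = 1: r = r^2 * 33 mod 43 = 1^2 * 33 = 1*33 = 33
  bit 1 = 0: r = r^2 mod 43 = 33^2 = 14
  bit 2 = 0: r = r^2 mod 43 = 14^2 = 24
  bit 3 = 0: r = r^2 mod 43 = 24^2 = 17
  bit 4 = 1: r = r^2 * 33 mod 43 = 17^2 * 33 = 31*33 = 34
  -> s = B^a = 34

Answer: 34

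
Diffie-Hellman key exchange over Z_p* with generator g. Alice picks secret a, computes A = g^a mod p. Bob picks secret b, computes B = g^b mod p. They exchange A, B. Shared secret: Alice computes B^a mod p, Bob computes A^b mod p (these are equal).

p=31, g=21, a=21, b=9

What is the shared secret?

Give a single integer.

Answer: 15

Derivation:
A = 21^21 mod 31  (bits of 21 = 10101)
  bit 0 = 1: r = r^2 * 21 mod 31 = 1^2 * 21 = 1*21 = 21
  bit 1 = 0: r = r^2 mod 31 = 21^2 = 7
  bit 2 = 1: r = r^2 * 21 mod 31 = 7^2 * 21 = 18*21 = 6
  bit 3 = 0: r = r^2 mod 31 = 6^2 = 5
  bit 4 = 1: r = r^2 * 21 mod 31 = 5^2 * 21 = 25*21 = 29
  -> A = 29
B = 21^9 mod 31  (bits of 9 = 1001)
  bit 0 = 1: r = r^2 * 21 mod 31 = 1^2 * 21 = 1*21 = 21
  bit 1 = 0: r = r^2 mod 31 = 21^2 = 7
  bit 2 = 0: r = r^2 mod 31 = 7^2 = 18
  bit 3 = 1: r = r^2 * 21 mod 31 = 18^2 * 21 = 14*21 = 15
  -> B = 15
s = B^a = 15^21 mod 31  (bits of 21 = 10101)
  bit 0 = 1: r = r^2 * 15 mod 31 = 1^2 * 15 = 1*15 = 15
  bit 1 = 0: r = r^2 mod 31 = 15^2 = 8
  bit 2 = 1: r = r^2 * 15 mod 31 = 8^2 * 15 = 2*15 = 30
  bit 3 = 0: r = r^2 mod 31 = 30^2 = 1
  bit 4 = 1: r = r^2 * 15 mod 31 = 1^2 * 15 = 1*15 = 15
  -> s = B^a = 15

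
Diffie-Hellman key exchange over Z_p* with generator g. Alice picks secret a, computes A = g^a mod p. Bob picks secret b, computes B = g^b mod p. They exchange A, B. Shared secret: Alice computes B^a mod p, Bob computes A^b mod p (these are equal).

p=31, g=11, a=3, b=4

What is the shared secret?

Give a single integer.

A = 11^3 mod 31  (bits of 3 = 11)
  bit 0 = 1: r = r^2 * 11 mod 31 = 1^2 * 11 = 1*11 = 11
  bit 1 = 1: r = r^2 * 11 mod 31 = 11^2 * 11 = 28*11 = 29
  -> A = 29
B = 11^4 mod 31  (bits of 4 = 100)
  bit 0 = 1: r = r^2 * 11 mod 31 = 1^2 * 11 = 1*11 = 11
  bit 1 = 0: r = r^2 mod 31 = 11^2 = 28
  bit 2 = 0: r = r^2 mod 31 = 28^2 = 9
  -> B = 9
s = B^a = 9^3 mod 31  (bits of 3 = 11)
  bit 0 = 1: r = r^2 * 9 mod 31 = 1^2 * 9 = 1*9 = 9
  bit 1 = 1: r = r^2 * 9 mod 31 = 9^2 * 9 = 19*9 = 16
  -> s = B^a = 16

Answer: 16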